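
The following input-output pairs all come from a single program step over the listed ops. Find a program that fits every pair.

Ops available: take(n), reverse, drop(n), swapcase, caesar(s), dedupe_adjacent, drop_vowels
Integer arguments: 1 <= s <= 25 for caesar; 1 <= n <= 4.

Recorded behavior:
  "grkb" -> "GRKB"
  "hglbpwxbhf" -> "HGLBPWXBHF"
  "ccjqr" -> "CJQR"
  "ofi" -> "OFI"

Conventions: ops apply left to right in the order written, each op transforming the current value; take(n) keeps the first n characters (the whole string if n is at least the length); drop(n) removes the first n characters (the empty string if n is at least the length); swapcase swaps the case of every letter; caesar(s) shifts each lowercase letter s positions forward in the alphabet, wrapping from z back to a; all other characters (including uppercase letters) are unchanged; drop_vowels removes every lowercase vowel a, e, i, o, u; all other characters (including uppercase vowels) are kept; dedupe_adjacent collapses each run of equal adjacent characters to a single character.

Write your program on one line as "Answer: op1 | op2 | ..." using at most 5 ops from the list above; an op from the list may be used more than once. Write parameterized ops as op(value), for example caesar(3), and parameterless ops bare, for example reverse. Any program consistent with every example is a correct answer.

reverse | swapcase | reverse | dedupe_adjacent

Check, running the answer program on each example:
  "grkb" -> "bkrg" -> "BKRG" -> "GRKB" -> "GRKB"
  "hglbpwxbhf" -> "fhbxwpblgh" -> "FHBXWPBLGH" -> "HGLBPWXBHF" -> "HGLBPWXBHF"
  "ccjqr" -> "rqjcc" -> "RQJCC" -> "CCJQR" -> "CJQR"
  "ofi" -> "ifo" -> "IFO" -> "OFI" -> "OFI"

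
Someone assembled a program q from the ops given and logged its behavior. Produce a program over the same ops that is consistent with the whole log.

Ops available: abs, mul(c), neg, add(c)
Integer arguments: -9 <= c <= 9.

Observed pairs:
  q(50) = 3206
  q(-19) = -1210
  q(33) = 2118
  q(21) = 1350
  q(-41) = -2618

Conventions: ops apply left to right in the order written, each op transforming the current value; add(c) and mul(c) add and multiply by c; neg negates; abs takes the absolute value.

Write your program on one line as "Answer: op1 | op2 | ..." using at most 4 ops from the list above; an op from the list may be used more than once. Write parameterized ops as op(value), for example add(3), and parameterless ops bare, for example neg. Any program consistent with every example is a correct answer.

mul(8) | mul(8) | add(6)

Check, running the answer program on each example:
  50 -> 400 -> 3200 -> 3206
  -19 -> -152 -> -1216 -> -1210
  33 -> 264 -> 2112 -> 2118
  21 -> 168 -> 1344 -> 1350
  -41 -> -328 -> -2624 -> -2618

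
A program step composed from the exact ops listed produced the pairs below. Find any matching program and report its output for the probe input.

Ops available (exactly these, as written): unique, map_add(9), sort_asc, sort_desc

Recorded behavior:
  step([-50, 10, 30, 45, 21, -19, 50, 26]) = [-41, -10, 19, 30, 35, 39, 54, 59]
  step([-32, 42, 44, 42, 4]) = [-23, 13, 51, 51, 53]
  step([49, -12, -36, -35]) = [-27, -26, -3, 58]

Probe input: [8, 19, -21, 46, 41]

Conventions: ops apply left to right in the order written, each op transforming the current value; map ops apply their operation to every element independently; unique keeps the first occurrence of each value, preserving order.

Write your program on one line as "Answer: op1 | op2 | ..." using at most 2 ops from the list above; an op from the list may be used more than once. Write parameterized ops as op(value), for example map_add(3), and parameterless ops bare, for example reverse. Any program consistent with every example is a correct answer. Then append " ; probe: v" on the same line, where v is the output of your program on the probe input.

map_add(9) | sort_asc ; probe: [-12, 17, 28, 50, 55]

Check, running the answer program on each example:
  [-50, 10, 30, 45, 21, -19, 50, 26] -> [-41, 19, 39, 54, 30, -10, 59, 35] -> [-41, -10, 19, 30, 35, 39, 54, 59]
  [-32, 42, 44, 42, 4] -> [-23, 51, 53, 51, 13] -> [-23, 13, 51, 51, 53]
  [49, -12, -36, -35] -> [58, -3, -27, -26] -> [-27, -26, -3, 58]
  probe: [8, 19, -21, 46, 41] -> [17, 28, -12, 55, 50] -> [-12, 17, 28, 50, 55]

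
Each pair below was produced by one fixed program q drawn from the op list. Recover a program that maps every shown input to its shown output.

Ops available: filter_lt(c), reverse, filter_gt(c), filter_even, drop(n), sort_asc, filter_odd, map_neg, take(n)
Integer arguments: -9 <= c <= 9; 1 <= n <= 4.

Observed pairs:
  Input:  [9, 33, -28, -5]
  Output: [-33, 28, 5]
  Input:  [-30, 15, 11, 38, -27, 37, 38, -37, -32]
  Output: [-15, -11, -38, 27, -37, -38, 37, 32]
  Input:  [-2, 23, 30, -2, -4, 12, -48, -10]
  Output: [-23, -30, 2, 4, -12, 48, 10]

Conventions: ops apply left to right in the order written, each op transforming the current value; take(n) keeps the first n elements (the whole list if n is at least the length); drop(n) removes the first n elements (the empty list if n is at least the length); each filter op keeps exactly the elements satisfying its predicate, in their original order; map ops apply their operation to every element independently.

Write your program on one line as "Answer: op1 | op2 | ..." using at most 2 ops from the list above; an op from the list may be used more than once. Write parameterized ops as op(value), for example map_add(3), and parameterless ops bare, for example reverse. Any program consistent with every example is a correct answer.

drop(1) | map_neg

Check, running the answer program on each example:
  [9, 33, -28, -5] -> [33, -28, -5] -> [-33, 28, 5]
  [-30, 15, 11, 38, -27, 37, 38, -37, -32] -> [15, 11, 38, -27, 37, 38, -37, -32] -> [-15, -11, -38, 27, -37, -38, 37, 32]
  [-2, 23, 30, -2, -4, 12, -48, -10] -> [23, 30, -2, -4, 12, -48, -10] -> [-23, -30, 2, 4, -12, 48, 10]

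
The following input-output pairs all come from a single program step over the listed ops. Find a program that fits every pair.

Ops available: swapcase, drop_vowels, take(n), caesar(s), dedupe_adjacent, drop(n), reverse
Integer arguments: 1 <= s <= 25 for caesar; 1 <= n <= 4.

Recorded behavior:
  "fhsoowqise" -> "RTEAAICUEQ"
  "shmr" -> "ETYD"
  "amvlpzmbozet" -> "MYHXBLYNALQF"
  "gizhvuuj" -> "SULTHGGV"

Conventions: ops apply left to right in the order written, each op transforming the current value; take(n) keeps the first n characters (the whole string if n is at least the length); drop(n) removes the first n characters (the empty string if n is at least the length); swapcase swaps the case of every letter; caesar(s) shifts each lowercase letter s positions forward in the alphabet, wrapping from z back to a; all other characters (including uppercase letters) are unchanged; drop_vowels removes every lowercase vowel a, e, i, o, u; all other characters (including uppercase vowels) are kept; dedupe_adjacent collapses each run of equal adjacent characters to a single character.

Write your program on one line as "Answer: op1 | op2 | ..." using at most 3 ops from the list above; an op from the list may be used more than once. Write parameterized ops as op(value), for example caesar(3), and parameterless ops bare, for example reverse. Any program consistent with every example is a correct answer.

caesar(17) | caesar(21) | swapcase

Check, running the answer program on each example:
  "fhsoowqise" -> "wyjffnhzjv" -> "rteaaicueq" -> "RTEAAICUEQ"
  "shmr" -> "jydi" -> "etyd" -> "ETYD"
  "amvlpzmbozet" -> "rdmcgqdsfqvk" -> "myhxblynalqf" -> "MYHXBLYNALQF"
  "gizhvuuj" -> "xzqymlla" -> "sulthggv" -> "SULTHGGV"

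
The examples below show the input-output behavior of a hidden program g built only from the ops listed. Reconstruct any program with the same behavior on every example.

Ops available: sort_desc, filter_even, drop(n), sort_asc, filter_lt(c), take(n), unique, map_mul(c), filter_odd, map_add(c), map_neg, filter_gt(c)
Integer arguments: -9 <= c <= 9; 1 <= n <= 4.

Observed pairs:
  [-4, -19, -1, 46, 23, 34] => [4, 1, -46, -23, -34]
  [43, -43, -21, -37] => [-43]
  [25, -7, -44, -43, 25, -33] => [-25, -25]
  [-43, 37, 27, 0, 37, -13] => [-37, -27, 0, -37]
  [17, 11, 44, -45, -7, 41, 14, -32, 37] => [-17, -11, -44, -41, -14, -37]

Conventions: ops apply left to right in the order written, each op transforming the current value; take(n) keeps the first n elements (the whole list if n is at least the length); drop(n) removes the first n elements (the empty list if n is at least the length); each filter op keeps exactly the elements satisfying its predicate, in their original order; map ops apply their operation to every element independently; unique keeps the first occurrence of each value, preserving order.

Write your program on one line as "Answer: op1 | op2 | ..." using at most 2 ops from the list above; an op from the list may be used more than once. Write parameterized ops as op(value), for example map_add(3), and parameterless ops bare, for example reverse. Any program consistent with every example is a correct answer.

filter_gt(-5) | map_neg

Check, running the answer program on each example:
  [-4, -19, -1, 46, 23, 34] -> [-4, -1, 46, 23, 34] -> [4, 1, -46, -23, -34]
  [43, -43, -21, -37] -> [43] -> [-43]
  [25, -7, -44, -43, 25, -33] -> [25, 25] -> [-25, -25]
  [-43, 37, 27, 0, 37, -13] -> [37, 27, 0, 37] -> [-37, -27, 0, -37]
  [17, 11, 44, -45, -7, 41, 14, -32, 37] -> [17, 11, 44, 41, 14, 37] -> [-17, -11, -44, -41, -14, -37]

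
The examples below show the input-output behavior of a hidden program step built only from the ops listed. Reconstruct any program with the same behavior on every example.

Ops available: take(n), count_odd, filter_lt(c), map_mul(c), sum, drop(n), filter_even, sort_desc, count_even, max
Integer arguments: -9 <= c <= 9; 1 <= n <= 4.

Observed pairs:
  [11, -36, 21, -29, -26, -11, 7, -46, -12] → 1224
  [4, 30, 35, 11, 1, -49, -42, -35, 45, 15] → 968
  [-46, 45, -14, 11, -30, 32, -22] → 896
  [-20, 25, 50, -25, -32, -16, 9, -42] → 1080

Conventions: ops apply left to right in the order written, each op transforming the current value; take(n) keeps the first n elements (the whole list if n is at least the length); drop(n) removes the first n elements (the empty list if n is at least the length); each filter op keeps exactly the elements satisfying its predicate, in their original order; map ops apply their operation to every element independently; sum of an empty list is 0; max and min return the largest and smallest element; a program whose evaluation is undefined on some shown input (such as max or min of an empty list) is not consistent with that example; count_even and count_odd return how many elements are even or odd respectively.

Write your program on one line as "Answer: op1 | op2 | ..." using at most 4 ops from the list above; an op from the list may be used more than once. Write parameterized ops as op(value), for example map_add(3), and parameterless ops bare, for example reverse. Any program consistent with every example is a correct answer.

filter_lt(9) | map_mul(-8) | sum

Check, running the answer program on each example:
  [11, -36, 21, -29, -26, -11, 7, -46, -12] -> [-36, -29, -26, -11, 7, -46, -12] -> [288, 232, 208, 88, -56, 368, 96] -> 1224
  [4, 30, 35, 11, 1, -49, -42, -35, 45, 15] -> [4, 1, -49, -42, -35] -> [-32, -8, 392, 336, 280] -> 968
  [-46, 45, -14, 11, -30, 32, -22] -> [-46, -14, -30, -22] -> [368, 112, 240, 176] -> 896
  [-20, 25, 50, -25, -32, -16, 9, -42] -> [-20, -25, -32, -16, -42] -> [160, 200, 256, 128, 336] -> 1080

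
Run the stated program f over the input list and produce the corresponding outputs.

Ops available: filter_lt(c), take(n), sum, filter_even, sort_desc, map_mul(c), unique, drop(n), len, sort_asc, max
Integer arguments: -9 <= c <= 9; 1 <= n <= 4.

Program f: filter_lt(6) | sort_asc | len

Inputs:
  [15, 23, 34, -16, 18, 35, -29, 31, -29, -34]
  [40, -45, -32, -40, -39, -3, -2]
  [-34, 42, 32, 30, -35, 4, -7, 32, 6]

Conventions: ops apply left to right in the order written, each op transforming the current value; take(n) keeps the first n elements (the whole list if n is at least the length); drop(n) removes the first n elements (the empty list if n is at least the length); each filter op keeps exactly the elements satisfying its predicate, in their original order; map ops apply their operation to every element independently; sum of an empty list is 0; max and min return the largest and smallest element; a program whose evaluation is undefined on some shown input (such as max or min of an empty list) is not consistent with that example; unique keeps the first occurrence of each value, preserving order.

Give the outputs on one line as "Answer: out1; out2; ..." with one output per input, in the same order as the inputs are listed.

4; 6; 4

Execution, op by op:
  [15, 23, 34, -16, 18, 35, -29, 31, -29, -34] -> [-16, -29, -29, -34] -> [-34, -29, -29, -16] -> 4
  [40, -45, -32, -40, -39, -3, -2] -> [-45, -32, -40, -39, -3, -2] -> [-45, -40, -39, -32, -3, -2] -> 6
  [-34, 42, 32, 30, -35, 4, -7, 32, 6] -> [-34, -35, 4, -7] -> [-35, -34, -7, 4] -> 4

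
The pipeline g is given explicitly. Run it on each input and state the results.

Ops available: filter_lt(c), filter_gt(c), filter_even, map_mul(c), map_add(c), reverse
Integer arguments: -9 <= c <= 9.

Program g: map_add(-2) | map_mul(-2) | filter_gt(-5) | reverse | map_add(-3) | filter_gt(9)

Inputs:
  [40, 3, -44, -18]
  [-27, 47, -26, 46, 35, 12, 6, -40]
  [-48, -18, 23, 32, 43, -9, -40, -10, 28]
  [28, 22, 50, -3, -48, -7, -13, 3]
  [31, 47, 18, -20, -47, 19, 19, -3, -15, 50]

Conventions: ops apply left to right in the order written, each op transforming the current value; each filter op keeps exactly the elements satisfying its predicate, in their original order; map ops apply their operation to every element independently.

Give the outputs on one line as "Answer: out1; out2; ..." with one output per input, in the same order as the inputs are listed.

[37, 89]; [81, 53, 55]; [21, 81, 19, 37, 97]; [27, 15, 97]; [31, 95, 41]

Execution, op by op:
  [40, 3, -44, -18] -> [38, 1, -46, -20] -> [-76, -2, 92, 40] -> [-2, 92, 40] -> [40, 92, -2] -> [37, 89, -5] -> [37, 89]
  [-27, 47, -26, 46, 35, 12, 6, -40] -> [-29, 45, -28, 44, 33, 10, 4, -42] -> [58, -90, 56, -88, -66, -20, -8, 84] -> [58, 56, 84] -> [84, 56, 58] -> [81, 53, 55] -> [81, 53, 55]
  [-48, -18, 23, 32, 43, -9, -40, -10, 28] -> [-50, -20, 21, 30, 41, -11, -42, -12, 26] -> [100, 40, -42, -60, -82, 22, 84, 24, -52] -> [100, 40, 22, 84, 24] -> [24, 84, 22, 40, 100] -> [21, 81, 19, 37, 97] -> [21, 81, 19, 37, 97]
  [28, 22, 50, -3, -48, -7, -13, 3] -> [26, 20, 48, -5, -50, -9, -15, 1] -> [-52, -40, -96, 10, 100, 18, 30, -2] -> [10, 100, 18, 30, -2] -> [-2, 30, 18, 100, 10] -> [-5, 27, 15, 97, 7] -> [27, 15, 97]
  [31, 47, 18, -20, -47, 19, 19, -3, -15, 50] -> [29, 45, 16, -22, -49, 17, 17, -5, -17, 48] -> [-58, -90, -32, 44, 98, -34, -34, 10, 34, -96] -> [44, 98, 10, 34] -> [34, 10, 98, 44] -> [31, 7, 95, 41] -> [31, 95, 41]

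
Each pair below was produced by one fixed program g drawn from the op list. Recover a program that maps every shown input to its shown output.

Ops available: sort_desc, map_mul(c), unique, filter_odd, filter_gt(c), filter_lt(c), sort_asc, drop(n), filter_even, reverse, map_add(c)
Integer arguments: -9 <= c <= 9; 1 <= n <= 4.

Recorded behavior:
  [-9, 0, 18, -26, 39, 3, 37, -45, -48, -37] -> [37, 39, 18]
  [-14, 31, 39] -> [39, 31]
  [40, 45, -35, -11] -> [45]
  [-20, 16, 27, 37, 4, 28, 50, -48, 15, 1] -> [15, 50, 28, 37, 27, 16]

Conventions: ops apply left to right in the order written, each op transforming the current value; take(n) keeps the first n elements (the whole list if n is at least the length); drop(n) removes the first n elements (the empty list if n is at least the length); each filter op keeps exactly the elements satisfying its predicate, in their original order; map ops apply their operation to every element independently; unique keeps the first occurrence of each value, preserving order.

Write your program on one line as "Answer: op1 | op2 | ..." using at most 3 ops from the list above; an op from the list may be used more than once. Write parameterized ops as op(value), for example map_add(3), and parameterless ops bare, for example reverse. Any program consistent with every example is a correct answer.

drop(1) | reverse | filter_gt(5)

Check, running the answer program on each example:
  [-9, 0, 18, -26, 39, 3, 37, -45, -48, -37] -> [0, 18, -26, 39, 3, 37, -45, -48, -37] -> [-37, -48, -45, 37, 3, 39, -26, 18, 0] -> [37, 39, 18]
  [-14, 31, 39] -> [31, 39] -> [39, 31] -> [39, 31]
  [40, 45, -35, -11] -> [45, -35, -11] -> [-11, -35, 45] -> [45]
  [-20, 16, 27, 37, 4, 28, 50, -48, 15, 1] -> [16, 27, 37, 4, 28, 50, -48, 15, 1] -> [1, 15, -48, 50, 28, 4, 37, 27, 16] -> [15, 50, 28, 37, 27, 16]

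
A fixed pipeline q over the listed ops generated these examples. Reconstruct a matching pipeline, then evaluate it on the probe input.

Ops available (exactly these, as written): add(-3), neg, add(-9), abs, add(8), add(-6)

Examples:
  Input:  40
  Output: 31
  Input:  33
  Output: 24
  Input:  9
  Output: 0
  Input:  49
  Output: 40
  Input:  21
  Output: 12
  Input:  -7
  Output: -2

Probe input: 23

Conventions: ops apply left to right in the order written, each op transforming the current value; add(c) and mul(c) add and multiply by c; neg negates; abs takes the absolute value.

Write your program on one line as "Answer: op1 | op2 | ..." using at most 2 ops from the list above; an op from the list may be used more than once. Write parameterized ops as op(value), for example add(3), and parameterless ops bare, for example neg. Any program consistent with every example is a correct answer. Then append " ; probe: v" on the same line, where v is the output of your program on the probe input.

abs | add(-9) ; probe: 14

Check, running the answer program on each example:
  40 -> 40 -> 31
  33 -> 33 -> 24
  9 -> 9 -> 0
  49 -> 49 -> 40
  21 -> 21 -> 12
  -7 -> 7 -> -2
  probe: 23 -> 23 -> 14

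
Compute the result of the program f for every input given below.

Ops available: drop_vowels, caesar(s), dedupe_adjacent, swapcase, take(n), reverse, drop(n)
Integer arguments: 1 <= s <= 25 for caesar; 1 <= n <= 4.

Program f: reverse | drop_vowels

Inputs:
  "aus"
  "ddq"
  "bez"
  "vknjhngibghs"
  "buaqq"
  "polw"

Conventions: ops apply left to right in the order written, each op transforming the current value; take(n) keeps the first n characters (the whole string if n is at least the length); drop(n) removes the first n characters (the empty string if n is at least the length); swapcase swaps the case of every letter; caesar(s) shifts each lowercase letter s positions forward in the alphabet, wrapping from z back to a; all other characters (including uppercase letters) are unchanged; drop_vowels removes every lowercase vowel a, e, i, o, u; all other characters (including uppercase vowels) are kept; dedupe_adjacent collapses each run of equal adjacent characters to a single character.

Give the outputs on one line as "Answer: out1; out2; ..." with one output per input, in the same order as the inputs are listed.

Execution, op by op:
  "aus" -> "sua" -> "s"
  "ddq" -> "qdd" -> "qdd"
  "bez" -> "zeb" -> "zb"
  "vknjhngibghs" -> "shgbignhjnkv" -> "shgbgnhjnkv"
  "buaqq" -> "qqaub" -> "qqb"
  "polw" -> "wlop" -> "wlp"

"s"; "qdd"; "zb"; "shgbgnhjnkv"; "qqb"; "wlp"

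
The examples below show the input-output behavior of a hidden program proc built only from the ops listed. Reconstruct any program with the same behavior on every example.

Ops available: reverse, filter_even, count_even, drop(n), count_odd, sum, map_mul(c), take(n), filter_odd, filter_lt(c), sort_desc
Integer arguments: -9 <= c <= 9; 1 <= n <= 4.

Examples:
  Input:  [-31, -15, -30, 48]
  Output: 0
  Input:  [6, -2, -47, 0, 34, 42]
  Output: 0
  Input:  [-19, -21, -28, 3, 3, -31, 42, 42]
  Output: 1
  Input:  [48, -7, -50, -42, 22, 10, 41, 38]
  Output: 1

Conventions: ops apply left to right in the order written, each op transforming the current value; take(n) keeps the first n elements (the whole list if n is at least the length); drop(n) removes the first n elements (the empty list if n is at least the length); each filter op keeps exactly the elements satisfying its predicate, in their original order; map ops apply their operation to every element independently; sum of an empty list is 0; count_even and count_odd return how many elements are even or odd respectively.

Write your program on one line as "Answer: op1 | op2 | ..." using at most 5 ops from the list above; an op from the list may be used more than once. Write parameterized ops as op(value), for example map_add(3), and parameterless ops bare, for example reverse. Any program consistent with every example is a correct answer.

drop(3) | drop(4) | map_mul(3) | count_even

Check, running the answer program on each example:
  [-31, -15, -30, 48] -> [48] -> [] -> [] -> 0
  [6, -2, -47, 0, 34, 42] -> [0, 34, 42] -> [] -> [] -> 0
  [-19, -21, -28, 3, 3, -31, 42, 42] -> [3, 3, -31, 42, 42] -> [42] -> [126] -> 1
  [48, -7, -50, -42, 22, 10, 41, 38] -> [-42, 22, 10, 41, 38] -> [38] -> [114] -> 1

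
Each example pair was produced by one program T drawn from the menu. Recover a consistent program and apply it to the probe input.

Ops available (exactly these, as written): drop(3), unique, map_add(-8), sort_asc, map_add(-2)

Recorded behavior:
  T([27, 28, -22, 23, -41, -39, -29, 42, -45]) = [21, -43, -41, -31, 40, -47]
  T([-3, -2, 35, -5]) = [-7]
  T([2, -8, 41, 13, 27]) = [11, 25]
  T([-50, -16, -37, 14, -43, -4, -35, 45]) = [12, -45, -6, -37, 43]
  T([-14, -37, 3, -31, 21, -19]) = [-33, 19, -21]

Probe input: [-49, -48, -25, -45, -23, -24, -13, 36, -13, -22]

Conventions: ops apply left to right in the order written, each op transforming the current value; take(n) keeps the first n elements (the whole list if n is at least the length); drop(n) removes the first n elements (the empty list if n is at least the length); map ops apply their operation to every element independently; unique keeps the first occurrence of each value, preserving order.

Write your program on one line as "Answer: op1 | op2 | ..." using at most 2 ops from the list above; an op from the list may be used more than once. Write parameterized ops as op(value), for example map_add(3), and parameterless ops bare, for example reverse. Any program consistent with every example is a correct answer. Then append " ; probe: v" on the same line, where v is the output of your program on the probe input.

map_add(-2) | drop(3) ; probe: [-47, -25, -26, -15, 34, -15, -24]

Check, running the answer program on each example:
  [27, 28, -22, 23, -41, -39, -29, 42, -45] -> [25, 26, -24, 21, -43, -41, -31, 40, -47] -> [21, -43, -41, -31, 40, -47]
  [-3, -2, 35, -5] -> [-5, -4, 33, -7] -> [-7]
  [2, -8, 41, 13, 27] -> [0, -10, 39, 11, 25] -> [11, 25]
  [-50, -16, -37, 14, -43, -4, -35, 45] -> [-52, -18, -39, 12, -45, -6, -37, 43] -> [12, -45, -6, -37, 43]
  [-14, -37, 3, -31, 21, -19] -> [-16, -39, 1, -33, 19, -21] -> [-33, 19, -21]
  probe: [-49, -48, -25, -45, -23, -24, -13, 36, -13, -22] -> [-51, -50, -27, -47, -25, -26, -15, 34, -15, -24] -> [-47, -25, -26, -15, 34, -15, -24]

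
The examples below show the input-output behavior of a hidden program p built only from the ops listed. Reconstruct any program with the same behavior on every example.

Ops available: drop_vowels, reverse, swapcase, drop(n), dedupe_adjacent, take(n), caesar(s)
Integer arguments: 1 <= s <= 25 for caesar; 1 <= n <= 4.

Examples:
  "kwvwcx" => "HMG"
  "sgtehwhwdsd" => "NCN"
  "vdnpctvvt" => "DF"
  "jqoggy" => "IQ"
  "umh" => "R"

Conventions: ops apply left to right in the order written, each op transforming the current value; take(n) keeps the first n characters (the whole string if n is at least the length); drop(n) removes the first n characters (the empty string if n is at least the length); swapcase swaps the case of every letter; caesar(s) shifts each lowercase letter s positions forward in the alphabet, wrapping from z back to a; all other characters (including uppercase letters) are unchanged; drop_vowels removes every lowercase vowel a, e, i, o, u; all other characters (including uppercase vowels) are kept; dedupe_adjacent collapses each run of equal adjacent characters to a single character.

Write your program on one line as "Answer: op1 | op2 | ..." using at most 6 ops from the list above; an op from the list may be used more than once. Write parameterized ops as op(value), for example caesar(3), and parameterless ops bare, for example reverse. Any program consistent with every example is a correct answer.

drop(2) | caesar(10) | reverse | take(3) | dedupe_adjacent | swapcase

Check, running the answer program on each example:
  "kwvwcx" -> "vwcx" -> "fgmh" -> "hmgf" -> "hmg" -> "hmg" -> "HMG"
  "sgtehwhwdsd" -> "tehwhwdsd" -> "dorgrgncn" -> "ncngrgrod" -> "ncn" -> "ncn" -> "NCN"
  "vdnpctvvt" -> "npctvvt" -> "xzmdffd" -> "dffdmzx" -> "dff" -> "df" -> "DF"
  "jqoggy" -> "oggy" -> "yqqi" -> "iqqy" -> "iqq" -> "iq" -> "IQ"
  "umh" -> "h" -> "r" -> "r" -> "r" -> "r" -> "R"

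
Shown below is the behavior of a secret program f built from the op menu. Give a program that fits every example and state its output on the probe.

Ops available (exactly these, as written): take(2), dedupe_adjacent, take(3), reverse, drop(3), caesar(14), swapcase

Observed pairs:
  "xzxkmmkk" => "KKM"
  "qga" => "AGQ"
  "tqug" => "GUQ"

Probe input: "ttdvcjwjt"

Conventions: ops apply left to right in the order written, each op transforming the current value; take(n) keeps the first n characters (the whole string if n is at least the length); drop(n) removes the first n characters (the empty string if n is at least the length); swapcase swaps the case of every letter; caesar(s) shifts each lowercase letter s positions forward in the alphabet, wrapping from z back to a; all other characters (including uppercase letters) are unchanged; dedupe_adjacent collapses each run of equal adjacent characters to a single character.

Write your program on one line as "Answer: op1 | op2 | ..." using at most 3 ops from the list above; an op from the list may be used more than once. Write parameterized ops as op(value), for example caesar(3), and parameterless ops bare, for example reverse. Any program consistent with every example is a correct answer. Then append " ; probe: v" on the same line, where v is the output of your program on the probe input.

reverse | swapcase | take(3) ; probe: "TJW"

Check, running the answer program on each example:
  "xzxkmmkk" -> "kkmmkxzx" -> "KKMMKXZX" -> "KKM"
  "qga" -> "agq" -> "AGQ" -> "AGQ"
  "tqug" -> "guqt" -> "GUQT" -> "GUQ"
  probe: "ttdvcjwjt" -> "tjwjcvdtt" -> "TJWJCVDTT" -> "TJW"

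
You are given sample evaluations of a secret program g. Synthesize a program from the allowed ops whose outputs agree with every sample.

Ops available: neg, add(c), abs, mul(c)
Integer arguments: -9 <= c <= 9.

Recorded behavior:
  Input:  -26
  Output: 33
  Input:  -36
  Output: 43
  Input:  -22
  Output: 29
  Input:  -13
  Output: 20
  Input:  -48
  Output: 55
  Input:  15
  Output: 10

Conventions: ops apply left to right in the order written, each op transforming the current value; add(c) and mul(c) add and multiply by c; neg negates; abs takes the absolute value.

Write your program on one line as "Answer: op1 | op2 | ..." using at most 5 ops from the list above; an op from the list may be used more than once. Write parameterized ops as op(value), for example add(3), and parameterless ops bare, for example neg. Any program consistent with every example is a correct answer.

add(-6) | abs | add(-4) | add(5)

Check, running the answer program on each example:
  -26 -> -32 -> 32 -> 28 -> 33
  -36 -> -42 -> 42 -> 38 -> 43
  -22 -> -28 -> 28 -> 24 -> 29
  -13 -> -19 -> 19 -> 15 -> 20
  -48 -> -54 -> 54 -> 50 -> 55
  15 -> 9 -> 9 -> 5 -> 10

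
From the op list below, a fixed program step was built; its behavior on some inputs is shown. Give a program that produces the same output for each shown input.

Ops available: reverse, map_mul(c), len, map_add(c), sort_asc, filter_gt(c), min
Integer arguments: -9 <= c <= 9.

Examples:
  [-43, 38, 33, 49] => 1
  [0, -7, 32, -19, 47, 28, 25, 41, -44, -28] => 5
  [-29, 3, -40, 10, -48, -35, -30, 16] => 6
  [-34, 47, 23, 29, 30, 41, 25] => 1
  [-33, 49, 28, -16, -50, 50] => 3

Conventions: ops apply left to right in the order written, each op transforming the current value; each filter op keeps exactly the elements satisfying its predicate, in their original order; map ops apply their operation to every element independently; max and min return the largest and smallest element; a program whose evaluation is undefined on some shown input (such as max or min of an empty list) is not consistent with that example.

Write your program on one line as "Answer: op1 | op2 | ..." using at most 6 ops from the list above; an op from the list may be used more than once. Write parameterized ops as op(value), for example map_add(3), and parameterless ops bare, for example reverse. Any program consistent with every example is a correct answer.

sort_asc | map_add(-5) | reverse | map_mul(-9) | filter_gt(-7) | len

Check, running the answer program on each example:
  [-43, 38, 33, 49] -> [-43, 33, 38, 49] -> [-48, 28, 33, 44] -> [44, 33, 28, -48] -> [-396, -297, -252, 432] -> [432] -> 1
  [0, -7, 32, -19, 47, 28, 25, 41, -44, -28] -> [-44, -28, -19, -7, 0, 25, 28, 32, 41, 47] -> [-49, -33, -24, -12, -5, 20, 23, 27, 36, 42] -> [42, 36, 27, 23, 20, -5, -12, -24, -33, -49] -> [-378, -324, -243, -207, -180, 45, 108, 216, 297, 441] -> [45, 108, 216, 297, 441] -> 5
  [-29, 3, -40, 10, -48, -35, -30, 16] -> [-48, -40, -35, -30, -29, 3, 10, 16] -> [-53, -45, -40, -35, -34, -2, 5, 11] -> [11, 5, -2, -34, -35, -40, -45, -53] -> [-99, -45, 18, 306, 315, 360, 405, 477] -> [18, 306, 315, 360, 405, 477] -> 6
  [-34, 47, 23, 29, 30, 41, 25] -> [-34, 23, 25, 29, 30, 41, 47] -> [-39, 18, 20, 24, 25, 36, 42] -> [42, 36, 25, 24, 20, 18, -39] -> [-378, -324, -225, -216, -180, -162, 351] -> [351] -> 1
  [-33, 49, 28, -16, -50, 50] -> [-50, -33, -16, 28, 49, 50] -> [-55, -38, -21, 23, 44, 45] -> [45, 44, 23, -21, -38, -55] -> [-405, -396, -207, 189, 342, 495] -> [189, 342, 495] -> 3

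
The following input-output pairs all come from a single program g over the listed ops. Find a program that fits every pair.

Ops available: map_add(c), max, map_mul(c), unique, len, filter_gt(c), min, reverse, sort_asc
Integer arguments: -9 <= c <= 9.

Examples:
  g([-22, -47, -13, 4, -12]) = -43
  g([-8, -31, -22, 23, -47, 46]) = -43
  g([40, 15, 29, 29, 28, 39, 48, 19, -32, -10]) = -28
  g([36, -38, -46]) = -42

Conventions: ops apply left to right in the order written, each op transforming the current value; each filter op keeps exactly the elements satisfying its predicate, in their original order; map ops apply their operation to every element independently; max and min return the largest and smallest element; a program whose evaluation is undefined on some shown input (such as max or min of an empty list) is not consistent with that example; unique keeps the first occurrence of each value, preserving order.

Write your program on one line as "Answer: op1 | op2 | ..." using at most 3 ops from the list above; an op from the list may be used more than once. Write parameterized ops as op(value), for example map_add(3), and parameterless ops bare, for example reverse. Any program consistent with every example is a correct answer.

map_add(4) | reverse | min

Check, running the answer program on each example:
  [-22, -47, -13, 4, -12] -> [-18, -43, -9, 8, -8] -> [-8, 8, -9, -43, -18] -> -43
  [-8, -31, -22, 23, -47, 46] -> [-4, -27, -18, 27, -43, 50] -> [50, -43, 27, -18, -27, -4] -> -43
  [40, 15, 29, 29, 28, 39, 48, 19, -32, -10] -> [44, 19, 33, 33, 32, 43, 52, 23, -28, -6] -> [-6, -28, 23, 52, 43, 32, 33, 33, 19, 44] -> -28
  [36, -38, -46] -> [40, -34, -42] -> [-42, -34, 40] -> -42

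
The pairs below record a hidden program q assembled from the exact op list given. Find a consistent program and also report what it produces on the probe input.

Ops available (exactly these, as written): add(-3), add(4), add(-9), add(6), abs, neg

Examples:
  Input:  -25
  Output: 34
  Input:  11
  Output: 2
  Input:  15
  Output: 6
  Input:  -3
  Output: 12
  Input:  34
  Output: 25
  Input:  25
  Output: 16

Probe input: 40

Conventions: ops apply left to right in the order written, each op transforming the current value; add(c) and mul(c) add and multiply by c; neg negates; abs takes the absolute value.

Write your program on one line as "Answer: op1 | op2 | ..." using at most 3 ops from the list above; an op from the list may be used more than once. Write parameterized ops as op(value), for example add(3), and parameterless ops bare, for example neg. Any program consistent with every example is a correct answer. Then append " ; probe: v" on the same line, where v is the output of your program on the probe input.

add(-9) | abs ; probe: 31

Check, running the answer program on each example:
  -25 -> -34 -> 34
  11 -> 2 -> 2
  15 -> 6 -> 6
  -3 -> -12 -> 12
  34 -> 25 -> 25
  25 -> 16 -> 16
  probe: 40 -> 31 -> 31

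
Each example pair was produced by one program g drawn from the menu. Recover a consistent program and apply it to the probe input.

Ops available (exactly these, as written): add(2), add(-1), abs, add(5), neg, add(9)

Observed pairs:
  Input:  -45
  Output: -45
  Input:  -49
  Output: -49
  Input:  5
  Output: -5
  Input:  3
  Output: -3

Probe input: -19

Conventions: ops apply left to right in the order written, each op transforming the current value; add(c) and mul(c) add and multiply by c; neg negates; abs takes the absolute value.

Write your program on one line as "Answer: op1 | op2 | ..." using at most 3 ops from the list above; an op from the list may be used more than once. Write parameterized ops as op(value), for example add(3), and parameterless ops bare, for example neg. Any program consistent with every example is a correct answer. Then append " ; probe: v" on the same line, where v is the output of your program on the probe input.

abs | neg ; probe: -19

Check, running the answer program on each example:
  -45 -> 45 -> -45
  -49 -> 49 -> -49
  5 -> 5 -> -5
  3 -> 3 -> -3
  probe: -19 -> 19 -> -19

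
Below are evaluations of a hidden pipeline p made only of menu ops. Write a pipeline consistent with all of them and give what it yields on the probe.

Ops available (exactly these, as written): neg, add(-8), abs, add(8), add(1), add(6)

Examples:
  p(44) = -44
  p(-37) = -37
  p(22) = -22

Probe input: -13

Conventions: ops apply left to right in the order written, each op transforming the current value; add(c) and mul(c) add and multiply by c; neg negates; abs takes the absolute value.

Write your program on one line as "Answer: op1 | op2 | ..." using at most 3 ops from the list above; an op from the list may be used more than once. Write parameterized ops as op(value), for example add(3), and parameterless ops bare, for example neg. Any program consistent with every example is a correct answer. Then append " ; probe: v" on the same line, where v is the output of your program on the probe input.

neg | abs | neg ; probe: -13

Check, running the answer program on each example:
  44 -> -44 -> 44 -> -44
  -37 -> 37 -> 37 -> -37
  22 -> -22 -> 22 -> -22
  probe: -13 -> 13 -> 13 -> -13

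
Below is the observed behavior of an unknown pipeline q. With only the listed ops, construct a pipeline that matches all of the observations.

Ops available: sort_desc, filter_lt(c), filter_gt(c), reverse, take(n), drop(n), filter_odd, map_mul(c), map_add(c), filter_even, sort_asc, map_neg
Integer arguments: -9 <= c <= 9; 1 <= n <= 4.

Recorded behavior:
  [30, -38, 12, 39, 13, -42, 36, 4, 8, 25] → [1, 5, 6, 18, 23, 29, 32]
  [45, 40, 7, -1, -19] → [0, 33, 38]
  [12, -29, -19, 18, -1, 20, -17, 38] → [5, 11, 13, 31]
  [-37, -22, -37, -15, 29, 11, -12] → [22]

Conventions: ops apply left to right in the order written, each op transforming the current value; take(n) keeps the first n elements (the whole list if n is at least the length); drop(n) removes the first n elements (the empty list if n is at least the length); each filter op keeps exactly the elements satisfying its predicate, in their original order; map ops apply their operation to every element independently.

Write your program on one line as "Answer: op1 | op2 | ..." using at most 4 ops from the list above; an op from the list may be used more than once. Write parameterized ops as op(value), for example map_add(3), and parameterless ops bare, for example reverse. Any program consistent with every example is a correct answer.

sort_asc | filter_gt(-3) | drop(1) | map_add(-7)

Check, running the answer program on each example:
  [30, -38, 12, 39, 13, -42, 36, 4, 8, 25] -> [-42, -38, 4, 8, 12, 13, 25, 30, 36, 39] -> [4, 8, 12, 13, 25, 30, 36, 39] -> [8, 12, 13, 25, 30, 36, 39] -> [1, 5, 6, 18, 23, 29, 32]
  [45, 40, 7, -1, -19] -> [-19, -1, 7, 40, 45] -> [-1, 7, 40, 45] -> [7, 40, 45] -> [0, 33, 38]
  [12, -29, -19, 18, -1, 20, -17, 38] -> [-29, -19, -17, -1, 12, 18, 20, 38] -> [-1, 12, 18, 20, 38] -> [12, 18, 20, 38] -> [5, 11, 13, 31]
  [-37, -22, -37, -15, 29, 11, -12] -> [-37, -37, -22, -15, -12, 11, 29] -> [11, 29] -> [29] -> [22]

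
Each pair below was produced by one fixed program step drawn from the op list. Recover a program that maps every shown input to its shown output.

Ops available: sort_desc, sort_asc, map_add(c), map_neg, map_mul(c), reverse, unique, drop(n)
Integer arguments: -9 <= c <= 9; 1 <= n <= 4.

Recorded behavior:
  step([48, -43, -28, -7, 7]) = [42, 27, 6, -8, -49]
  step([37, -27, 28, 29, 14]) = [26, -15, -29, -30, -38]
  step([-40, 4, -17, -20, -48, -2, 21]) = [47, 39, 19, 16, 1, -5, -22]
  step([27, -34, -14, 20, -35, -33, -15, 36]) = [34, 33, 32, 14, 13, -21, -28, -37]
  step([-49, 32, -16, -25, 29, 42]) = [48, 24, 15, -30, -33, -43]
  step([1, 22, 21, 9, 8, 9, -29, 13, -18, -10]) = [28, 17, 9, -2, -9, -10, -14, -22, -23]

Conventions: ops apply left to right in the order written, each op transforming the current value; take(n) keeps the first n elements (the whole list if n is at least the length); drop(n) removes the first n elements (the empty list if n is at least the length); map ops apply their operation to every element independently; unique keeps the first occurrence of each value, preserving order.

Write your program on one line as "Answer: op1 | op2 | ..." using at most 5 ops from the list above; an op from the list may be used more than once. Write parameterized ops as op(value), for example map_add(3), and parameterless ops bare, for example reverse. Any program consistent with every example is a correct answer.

map_add(1) | map_neg | unique | sort_desc

Check, running the answer program on each example:
  [48, -43, -28, -7, 7] -> [49, -42, -27, -6, 8] -> [-49, 42, 27, 6, -8] -> [-49, 42, 27, 6, -8] -> [42, 27, 6, -8, -49]
  [37, -27, 28, 29, 14] -> [38, -26, 29, 30, 15] -> [-38, 26, -29, -30, -15] -> [-38, 26, -29, -30, -15] -> [26, -15, -29, -30, -38]
  [-40, 4, -17, -20, -48, -2, 21] -> [-39, 5, -16, -19, -47, -1, 22] -> [39, -5, 16, 19, 47, 1, -22] -> [39, -5, 16, 19, 47, 1, -22] -> [47, 39, 19, 16, 1, -5, -22]
  [27, -34, -14, 20, -35, -33, -15, 36] -> [28, -33, -13, 21, -34, -32, -14, 37] -> [-28, 33, 13, -21, 34, 32, 14, -37] -> [-28, 33, 13, -21, 34, 32, 14, -37] -> [34, 33, 32, 14, 13, -21, -28, -37]
  [-49, 32, -16, -25, 29, 42] -> [-48, 33, -15, -24, 30, 43] -> [48, -33, 15, 24, -30, -43] -> [48, -33, 15, 24, -30, -43] -> [48, 24, 15, -30, -33, -43]
  [1, 22, 21, 9, 8, 9, -29, 13, -18, -10] -> [2, 23, 22, 10, 9, 10, -28, 14, -17, -9] -> [-2, -23, -22, -10, -9, -10, 28, -14, 17, 9] -> [-2, -23, -22, -10, -9, 28, -14, 17, 9] -> [28, 17, 9, -2, -9, -10, -14, -22, -23]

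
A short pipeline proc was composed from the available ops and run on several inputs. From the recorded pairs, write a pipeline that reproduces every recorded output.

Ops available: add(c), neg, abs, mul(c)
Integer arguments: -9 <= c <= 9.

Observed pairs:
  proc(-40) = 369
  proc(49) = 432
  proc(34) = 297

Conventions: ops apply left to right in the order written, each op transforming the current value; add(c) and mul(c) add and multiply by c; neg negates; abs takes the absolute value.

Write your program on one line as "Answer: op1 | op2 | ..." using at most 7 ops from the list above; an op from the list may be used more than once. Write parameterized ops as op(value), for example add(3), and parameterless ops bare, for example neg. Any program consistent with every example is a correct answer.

mul(9) | add(1) | add(-6) | add(-4) | neg | abs

Check, running the answer program on each example:
  -40 -> -360 -> -359 -> -365 -> -369 -> 369 -> 369
  49 -> 441 -> 442 -> 436 -> 432 -> -432 -> 432
  34 -> 306 -> 307 -> 301 -> 297 -> -297 -> 297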